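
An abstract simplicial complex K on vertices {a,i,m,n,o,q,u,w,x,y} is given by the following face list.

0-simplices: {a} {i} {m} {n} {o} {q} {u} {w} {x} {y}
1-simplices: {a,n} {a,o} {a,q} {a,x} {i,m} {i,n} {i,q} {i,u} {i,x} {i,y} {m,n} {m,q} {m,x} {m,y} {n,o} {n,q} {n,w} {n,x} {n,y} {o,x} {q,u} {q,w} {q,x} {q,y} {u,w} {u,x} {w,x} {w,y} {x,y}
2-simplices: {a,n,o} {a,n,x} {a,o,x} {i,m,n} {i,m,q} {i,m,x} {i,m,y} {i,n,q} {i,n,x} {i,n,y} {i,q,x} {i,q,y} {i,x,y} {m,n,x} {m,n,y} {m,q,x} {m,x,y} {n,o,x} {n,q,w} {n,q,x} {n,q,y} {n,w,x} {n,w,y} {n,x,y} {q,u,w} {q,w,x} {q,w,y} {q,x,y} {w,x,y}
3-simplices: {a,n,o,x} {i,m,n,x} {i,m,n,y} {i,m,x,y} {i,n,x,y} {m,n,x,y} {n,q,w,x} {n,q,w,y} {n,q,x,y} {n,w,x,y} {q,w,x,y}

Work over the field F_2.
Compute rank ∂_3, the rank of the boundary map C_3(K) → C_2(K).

rank∂_3=9

n_0=10 n_1=29 n_2=29 n_3=11  [Z2]
∂1: piv[an,ao,aq,ax,im,in,iu,iy,nw] rk=9  ker:iq,ix,mn,mq,mx,my,no,nq,nx,ny,ox,qu,qw,qx,qy,uw,ux,wx,wy,xy
∂2: piv[ano,anx,aox,imn,imq,imx,imy,inq,inx,iny,iqx,iqy,ixy,nqw,nwx,nwy,quw] rk=17  ker:mnx,mny,mqx,mxy,nox,nqx,nqy,nxy,qwx,qwy,qxy,wxy
∂3: piv[anox,imnx,imny,imxy,inxy,nqwx,nqwy,nqxy,nwxy] rk=9  ker:mnxy,qwxy
rk∂_3=9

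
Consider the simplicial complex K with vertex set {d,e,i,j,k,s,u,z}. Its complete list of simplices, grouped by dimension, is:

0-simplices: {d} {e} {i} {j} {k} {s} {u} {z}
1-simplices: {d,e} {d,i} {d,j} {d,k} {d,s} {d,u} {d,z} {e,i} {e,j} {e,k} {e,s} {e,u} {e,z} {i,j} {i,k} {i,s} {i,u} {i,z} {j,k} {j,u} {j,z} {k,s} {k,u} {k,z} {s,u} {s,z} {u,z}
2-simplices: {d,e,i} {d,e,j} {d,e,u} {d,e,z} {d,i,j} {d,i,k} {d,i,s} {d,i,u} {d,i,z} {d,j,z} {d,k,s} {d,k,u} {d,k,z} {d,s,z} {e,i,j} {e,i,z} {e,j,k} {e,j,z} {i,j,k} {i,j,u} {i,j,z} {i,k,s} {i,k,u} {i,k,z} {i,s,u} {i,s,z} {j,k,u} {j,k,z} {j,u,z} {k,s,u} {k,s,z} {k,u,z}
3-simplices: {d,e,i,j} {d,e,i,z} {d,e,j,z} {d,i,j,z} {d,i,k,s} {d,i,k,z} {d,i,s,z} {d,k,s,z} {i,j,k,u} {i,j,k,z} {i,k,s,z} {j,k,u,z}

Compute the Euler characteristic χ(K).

χ(K)=1

n_0=8 n_1=27 n_2=32 n_3=12
χ=+8−27+32−12=1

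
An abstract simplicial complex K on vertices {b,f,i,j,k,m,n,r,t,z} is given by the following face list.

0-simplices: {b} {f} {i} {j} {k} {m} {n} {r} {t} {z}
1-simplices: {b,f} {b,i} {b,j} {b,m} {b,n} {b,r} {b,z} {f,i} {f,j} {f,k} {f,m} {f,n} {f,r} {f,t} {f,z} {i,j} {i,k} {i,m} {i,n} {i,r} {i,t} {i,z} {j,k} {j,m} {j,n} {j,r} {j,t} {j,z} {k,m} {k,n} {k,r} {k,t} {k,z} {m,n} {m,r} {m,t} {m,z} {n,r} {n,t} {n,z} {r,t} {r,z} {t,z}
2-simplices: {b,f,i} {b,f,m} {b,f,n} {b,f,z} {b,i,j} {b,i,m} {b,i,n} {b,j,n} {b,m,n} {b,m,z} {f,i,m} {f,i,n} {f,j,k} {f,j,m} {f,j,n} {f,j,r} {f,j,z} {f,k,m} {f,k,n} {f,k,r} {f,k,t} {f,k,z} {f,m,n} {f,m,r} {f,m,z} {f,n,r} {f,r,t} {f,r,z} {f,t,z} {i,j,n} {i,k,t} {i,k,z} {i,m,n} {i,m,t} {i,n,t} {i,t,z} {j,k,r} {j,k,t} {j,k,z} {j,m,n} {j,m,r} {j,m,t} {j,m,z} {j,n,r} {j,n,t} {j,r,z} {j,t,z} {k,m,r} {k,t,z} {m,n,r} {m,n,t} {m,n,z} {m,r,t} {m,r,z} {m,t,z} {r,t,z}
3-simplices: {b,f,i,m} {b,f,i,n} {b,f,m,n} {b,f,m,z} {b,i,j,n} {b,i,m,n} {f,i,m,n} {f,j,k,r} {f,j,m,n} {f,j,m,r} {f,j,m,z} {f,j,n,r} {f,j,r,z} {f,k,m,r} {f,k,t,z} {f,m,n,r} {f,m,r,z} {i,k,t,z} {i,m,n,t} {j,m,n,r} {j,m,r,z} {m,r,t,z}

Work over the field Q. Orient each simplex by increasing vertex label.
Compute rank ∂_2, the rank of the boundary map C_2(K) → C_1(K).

rank∂_2=32

n_0=10 n_1=43 n_2=56 n_3=22  [Q]
∂1: piv[bf,bi,bj,bm,bn,br,bz,fk,ft] rk=9  ker:fi,fj,fm,fn,fr,fz,ij,ik,im,in,ir,it,iz,jk,jm,jn,jr,jt,jz,km,kn,kr,kt,kz,mn,mr,mt,mz,nr,nt,nz,rt,rz,tz
∂2: piv[bfi,bfm,bfn,bfz,bij,bim,bin,bjn,bmn,bmz,fjk,fjm,fjn,fjr,fjz,fkm,fkn,fkr,fkt,fkz,fmr,fnr,frt,frz,ftz,ikt,ikz,imt,int,jkt,jmt,mnz] rk=32  ker:fim,fin,fmn,fmz,ijn,imn,itz,jkr,jkz,jmn,jmr,jmz,jnr,jnt,jrz,jtz,kmr,ktz,mnr,mnt,mrt,mrz,mtz,rtz
∂3: piv[bfim,bfin,bfmn,bfmz,bijn,bimn,fjkr,fjmn,fjmr,fjmz,fjnr,fjrz,fkmr,fktz,fmnr,fmrz,iktz,imnt,mrtz] rk=19  ker:fimn,jmnr,jmrz
rk∂_2=32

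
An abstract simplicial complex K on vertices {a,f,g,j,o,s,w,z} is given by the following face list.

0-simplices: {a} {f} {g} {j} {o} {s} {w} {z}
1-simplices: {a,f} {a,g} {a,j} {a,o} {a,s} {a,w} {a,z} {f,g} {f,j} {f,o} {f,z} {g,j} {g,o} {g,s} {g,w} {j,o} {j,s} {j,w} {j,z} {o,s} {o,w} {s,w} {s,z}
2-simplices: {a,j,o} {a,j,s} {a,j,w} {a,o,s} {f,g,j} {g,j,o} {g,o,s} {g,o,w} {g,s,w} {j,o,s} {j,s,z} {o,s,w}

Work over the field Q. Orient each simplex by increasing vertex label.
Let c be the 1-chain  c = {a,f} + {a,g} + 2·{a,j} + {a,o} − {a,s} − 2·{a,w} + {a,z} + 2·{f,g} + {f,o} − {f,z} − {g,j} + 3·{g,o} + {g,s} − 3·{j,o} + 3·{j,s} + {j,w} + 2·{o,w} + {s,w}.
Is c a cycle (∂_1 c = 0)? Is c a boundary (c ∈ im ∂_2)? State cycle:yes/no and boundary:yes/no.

n_0=8 n_1=23 n_2=12  [Q]
∂1: piv[af,ag,aj,ao,as,aw,az] rk=7  ker:fg,fj,fo,fz,gj,go,gs,gw,jo,js,jw,jz,os,ow,sw,sz
∂2: piv[ajo,ajs,ajw,aos,fgj,gjo,gos,gow,gsw,jsz] rk=10  ker:jos,osw
∂1c = −3·{a} − {f} + 2·{s} + 2·{w}

cycle:no boundary:no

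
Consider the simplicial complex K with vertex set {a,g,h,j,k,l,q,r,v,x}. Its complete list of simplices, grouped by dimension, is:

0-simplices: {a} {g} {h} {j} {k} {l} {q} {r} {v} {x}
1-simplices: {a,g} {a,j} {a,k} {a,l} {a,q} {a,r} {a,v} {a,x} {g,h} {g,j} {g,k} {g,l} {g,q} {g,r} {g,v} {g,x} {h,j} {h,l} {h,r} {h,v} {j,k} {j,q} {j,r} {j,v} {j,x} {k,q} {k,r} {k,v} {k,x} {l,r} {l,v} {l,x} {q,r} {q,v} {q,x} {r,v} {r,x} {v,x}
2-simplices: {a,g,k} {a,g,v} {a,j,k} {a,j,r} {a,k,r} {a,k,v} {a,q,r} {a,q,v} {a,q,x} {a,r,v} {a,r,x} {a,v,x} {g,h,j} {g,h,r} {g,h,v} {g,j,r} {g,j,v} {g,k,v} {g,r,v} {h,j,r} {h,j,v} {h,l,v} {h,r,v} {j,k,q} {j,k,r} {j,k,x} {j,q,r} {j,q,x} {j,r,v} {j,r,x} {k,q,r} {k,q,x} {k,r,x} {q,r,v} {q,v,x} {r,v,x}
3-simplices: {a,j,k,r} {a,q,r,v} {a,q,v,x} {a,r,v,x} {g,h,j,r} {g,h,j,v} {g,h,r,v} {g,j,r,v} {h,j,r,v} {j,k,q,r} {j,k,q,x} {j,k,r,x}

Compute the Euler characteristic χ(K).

χ(K)=-4

n_0=10 n_1=38 n_2=36 n_3=12
χ=+10−38+36−12=-4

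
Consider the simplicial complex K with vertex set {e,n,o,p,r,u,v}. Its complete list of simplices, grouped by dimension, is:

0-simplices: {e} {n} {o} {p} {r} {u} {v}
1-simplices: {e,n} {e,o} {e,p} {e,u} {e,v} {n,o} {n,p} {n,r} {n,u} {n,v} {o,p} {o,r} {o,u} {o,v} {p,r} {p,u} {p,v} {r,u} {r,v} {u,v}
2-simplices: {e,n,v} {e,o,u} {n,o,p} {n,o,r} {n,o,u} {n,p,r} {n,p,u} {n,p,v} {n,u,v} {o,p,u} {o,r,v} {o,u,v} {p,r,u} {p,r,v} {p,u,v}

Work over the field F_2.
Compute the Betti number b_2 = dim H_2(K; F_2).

b_2=3

n_0=7 n_1=20 n_2=15  [Z2]
∂1: piv[en,eo,ep,eu,ev,nr] rk=6  ker:no,np,nu,nv,op,or,ou,ov,pr,pu,pv,ru,rv,uv
∂2: piv[env,eou,nop,nor,nou,npr,npu,npv,nuv,orv,ouv,pru] rk=12  ker:opu,prv,puv
b_2=(15−12)−0=3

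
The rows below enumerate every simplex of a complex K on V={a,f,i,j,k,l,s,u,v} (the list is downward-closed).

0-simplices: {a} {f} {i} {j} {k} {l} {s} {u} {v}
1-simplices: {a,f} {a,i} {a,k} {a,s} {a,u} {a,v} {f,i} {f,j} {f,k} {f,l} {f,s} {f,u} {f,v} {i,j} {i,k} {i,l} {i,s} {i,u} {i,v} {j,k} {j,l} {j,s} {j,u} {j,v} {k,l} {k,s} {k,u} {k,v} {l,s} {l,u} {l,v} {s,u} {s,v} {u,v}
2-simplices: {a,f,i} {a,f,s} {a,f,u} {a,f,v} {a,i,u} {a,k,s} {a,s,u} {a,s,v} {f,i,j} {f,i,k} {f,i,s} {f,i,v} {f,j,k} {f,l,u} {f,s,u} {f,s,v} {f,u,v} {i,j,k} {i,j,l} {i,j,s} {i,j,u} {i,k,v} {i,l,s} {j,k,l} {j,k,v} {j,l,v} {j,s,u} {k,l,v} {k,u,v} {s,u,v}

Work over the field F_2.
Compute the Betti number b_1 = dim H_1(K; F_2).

b_1=2

n_0=9 n_1=34 n_2=30  [Z2]
∂1: piv[af,ai,ak,as,au,av,fj,fl] rk=8  ker:fi,fk,fs,fu,fv,ij,ik,il,is,iu,iv,jk,jl,js,ju,jv,kl,ks,ku,kv,ls,lu,lv,su,sv,uv
∂2: piv[afi,afs,afu,afv,aiu,aks,asu,asv,fij,fik,fis,fiv,fjk,flu,fuv,ijl,ijs,iju,ikv,ils,jkl,jkv,jlv,kuv] rk=24  ker:fsu,fsv,ijk,jsu,klv,suv
b_1=(34−8)−24=2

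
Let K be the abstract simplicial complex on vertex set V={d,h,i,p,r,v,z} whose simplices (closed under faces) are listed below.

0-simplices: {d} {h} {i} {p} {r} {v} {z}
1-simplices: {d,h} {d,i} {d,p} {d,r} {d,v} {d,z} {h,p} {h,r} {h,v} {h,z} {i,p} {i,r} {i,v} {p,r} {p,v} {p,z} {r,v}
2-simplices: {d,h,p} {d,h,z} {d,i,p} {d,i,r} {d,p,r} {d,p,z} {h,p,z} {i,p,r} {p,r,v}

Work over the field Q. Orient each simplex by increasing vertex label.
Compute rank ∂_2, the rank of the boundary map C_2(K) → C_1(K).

n_0=7 n_1=17 n_2=9  [Q]
∂1: piv[dh,di,dp,dr,dv,dz] rk=6  ker:hp,hr,hv,hz,ip,ir,iv,pr,pv,pz,rv
∂2: piv[dhp,dhz,dip,dir,dpr,dpz,prv] rk=7  ker:hpz,ipr
rk∂_2=7

rank∂_2=7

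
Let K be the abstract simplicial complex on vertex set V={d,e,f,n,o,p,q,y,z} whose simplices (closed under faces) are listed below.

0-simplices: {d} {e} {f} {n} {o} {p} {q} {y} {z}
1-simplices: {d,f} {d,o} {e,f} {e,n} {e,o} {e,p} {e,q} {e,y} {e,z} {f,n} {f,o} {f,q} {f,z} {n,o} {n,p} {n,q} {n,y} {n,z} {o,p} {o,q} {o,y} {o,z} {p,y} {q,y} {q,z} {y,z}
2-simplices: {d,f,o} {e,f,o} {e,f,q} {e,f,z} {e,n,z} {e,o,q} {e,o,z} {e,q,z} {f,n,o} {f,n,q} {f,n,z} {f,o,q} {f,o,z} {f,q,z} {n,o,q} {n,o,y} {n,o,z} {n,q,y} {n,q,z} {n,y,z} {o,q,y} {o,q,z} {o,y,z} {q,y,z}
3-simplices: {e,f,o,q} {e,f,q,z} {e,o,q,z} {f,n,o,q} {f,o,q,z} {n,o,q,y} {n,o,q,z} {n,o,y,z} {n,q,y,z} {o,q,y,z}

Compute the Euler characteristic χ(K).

n_0=9 n_1=26 n_2=24 n_3=10
χ=+9−26+24−10=-3

χ(K)=-3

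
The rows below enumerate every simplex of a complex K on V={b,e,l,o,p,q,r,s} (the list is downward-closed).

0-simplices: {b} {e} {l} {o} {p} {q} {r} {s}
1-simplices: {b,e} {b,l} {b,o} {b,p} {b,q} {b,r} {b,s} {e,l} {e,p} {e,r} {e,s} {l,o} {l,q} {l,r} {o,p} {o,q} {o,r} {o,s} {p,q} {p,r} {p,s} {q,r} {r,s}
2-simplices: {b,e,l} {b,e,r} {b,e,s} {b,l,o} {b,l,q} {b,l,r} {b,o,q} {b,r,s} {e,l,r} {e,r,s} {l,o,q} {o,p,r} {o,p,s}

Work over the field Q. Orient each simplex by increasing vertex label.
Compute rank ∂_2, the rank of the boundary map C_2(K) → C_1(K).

rank∂_2=10

n_0=8 n_1=23 n_2=13  [Q]
∂1: piv[be,bl,bo,bp,bq,br,bs] rk=7  ker:el,ep,er,es,lo,lq,lr,op,oq,or,os,pq,pr,ps,qr,rs
∂2: piv[bel,ber,bes,blo,blq,blr,boq,brs,opr,ops] rk=10  ker:elr,ers,loq
rk∂_2=10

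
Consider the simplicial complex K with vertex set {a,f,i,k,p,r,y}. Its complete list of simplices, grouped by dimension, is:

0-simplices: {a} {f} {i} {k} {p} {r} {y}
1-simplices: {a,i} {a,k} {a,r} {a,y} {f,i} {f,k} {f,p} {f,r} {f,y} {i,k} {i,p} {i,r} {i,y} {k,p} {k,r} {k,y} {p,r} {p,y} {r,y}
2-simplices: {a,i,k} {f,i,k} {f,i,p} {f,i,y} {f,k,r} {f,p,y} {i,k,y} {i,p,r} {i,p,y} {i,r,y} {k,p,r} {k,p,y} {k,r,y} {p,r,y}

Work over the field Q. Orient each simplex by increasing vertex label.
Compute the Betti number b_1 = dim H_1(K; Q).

n_0=7 n_1=19 n_2=14  [Q]
∂1: piv[ai,ak,ar,ay,fi,fp] rk=6  ker:fk,fr,fy,ik,ip,ir,iy,kp,kr,ky,pr,py,ry
∂2: piv[aik,fik,fip,fiy,fkr,fpy,iky,ipr,iry,kpr,kpy] rk=11  ker:ipy,kry,pry
b_1=(19−6)−11=2

b_1=2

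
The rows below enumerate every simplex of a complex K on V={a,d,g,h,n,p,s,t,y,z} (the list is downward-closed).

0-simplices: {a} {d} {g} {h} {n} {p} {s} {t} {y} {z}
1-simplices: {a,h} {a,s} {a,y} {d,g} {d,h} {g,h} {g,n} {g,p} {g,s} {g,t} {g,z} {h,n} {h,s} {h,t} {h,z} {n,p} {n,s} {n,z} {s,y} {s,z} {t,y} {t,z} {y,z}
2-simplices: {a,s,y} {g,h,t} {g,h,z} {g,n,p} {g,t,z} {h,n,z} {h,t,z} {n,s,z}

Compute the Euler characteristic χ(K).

n_0=10 n_1=23 n_2=8
χ=+10−23+8=-5

χ(K)=-5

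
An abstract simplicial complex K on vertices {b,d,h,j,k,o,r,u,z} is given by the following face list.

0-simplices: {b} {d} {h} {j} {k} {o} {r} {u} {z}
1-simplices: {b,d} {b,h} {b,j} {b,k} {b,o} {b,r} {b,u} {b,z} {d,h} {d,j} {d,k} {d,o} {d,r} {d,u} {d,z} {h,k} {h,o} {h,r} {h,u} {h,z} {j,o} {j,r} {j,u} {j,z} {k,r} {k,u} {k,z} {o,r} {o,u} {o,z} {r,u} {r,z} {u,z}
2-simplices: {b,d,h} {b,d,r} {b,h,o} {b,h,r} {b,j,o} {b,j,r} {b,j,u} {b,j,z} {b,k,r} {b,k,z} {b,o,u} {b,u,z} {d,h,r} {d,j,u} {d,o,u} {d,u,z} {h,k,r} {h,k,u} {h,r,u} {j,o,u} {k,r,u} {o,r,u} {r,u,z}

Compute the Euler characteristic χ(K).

χ(K)=-1

n_0=9 n_1=33 n_2=23
χ=+9−33+23=-1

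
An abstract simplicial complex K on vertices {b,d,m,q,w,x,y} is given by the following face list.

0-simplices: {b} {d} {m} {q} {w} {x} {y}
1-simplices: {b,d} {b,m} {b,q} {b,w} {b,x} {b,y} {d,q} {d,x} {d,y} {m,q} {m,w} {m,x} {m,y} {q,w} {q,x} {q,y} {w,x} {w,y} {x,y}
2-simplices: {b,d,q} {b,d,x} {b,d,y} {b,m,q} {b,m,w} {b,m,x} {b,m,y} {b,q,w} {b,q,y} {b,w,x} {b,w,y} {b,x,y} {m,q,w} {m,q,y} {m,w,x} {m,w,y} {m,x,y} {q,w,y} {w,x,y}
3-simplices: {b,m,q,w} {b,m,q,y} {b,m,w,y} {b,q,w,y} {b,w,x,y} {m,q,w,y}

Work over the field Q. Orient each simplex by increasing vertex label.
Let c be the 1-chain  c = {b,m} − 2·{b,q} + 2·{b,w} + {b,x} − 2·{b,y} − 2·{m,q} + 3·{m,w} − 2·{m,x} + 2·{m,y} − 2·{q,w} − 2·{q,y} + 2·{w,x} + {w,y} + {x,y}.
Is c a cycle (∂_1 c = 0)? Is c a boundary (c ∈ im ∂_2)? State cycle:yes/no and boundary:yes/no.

cycle:yes boundary:yes

n_0=7 n_1=19 n_2=19 n_3=6  [Q]
∂1: piv[bd,bm,bq,bw,bx,by] rk=6  ker:dq,dx,dy,mq,mw,mx,my,qw,qx,qy,wx,wy,xy
∂2: piv[bdq,bdx,bdy,bmq,bmw,bmx,bmy,bqw,bqy,bwx,bwy,bxy] rk=12  ker:mqw,mqy,mwx,mwy,mxy,qwy,wxy
∂3: piv[bmqw,bmqy,bmwy,bqwy,bwxy] rk=5  ker:mqwy
∂1c = 0
c vs im∂2: reduces to 0 ⇒ boundary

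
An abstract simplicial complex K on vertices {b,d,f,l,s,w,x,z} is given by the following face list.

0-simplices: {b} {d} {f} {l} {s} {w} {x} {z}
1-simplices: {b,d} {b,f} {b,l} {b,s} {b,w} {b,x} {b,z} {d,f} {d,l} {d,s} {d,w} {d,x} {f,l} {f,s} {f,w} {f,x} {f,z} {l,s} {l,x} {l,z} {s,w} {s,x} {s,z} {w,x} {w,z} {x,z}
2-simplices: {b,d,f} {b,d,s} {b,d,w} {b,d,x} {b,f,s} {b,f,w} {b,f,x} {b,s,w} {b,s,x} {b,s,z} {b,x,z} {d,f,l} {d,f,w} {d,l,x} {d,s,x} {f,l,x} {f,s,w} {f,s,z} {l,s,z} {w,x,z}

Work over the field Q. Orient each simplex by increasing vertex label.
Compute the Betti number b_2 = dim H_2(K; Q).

n_0=8 n_1=26 n_2=20  [Q]
∂1: piv[bd,bf,bl,bs,bw,bx,bz] rk=7  ker:df,dl,ds,dw,dx,fl,fs,fw,fx,fz,ls,lx,lz,sw,sx,sz,wx,wz,xz
∂2: piv[bdf,bds,bdw,bdx,bfs,bfw,bfx,bsw,bsx,bsz,bxz,dfl,dlx,fsz,lsz,wxz] rk=16  ker:dfw,dsx,flx,fsw
b_2=(20−16)−0=4

b_2=4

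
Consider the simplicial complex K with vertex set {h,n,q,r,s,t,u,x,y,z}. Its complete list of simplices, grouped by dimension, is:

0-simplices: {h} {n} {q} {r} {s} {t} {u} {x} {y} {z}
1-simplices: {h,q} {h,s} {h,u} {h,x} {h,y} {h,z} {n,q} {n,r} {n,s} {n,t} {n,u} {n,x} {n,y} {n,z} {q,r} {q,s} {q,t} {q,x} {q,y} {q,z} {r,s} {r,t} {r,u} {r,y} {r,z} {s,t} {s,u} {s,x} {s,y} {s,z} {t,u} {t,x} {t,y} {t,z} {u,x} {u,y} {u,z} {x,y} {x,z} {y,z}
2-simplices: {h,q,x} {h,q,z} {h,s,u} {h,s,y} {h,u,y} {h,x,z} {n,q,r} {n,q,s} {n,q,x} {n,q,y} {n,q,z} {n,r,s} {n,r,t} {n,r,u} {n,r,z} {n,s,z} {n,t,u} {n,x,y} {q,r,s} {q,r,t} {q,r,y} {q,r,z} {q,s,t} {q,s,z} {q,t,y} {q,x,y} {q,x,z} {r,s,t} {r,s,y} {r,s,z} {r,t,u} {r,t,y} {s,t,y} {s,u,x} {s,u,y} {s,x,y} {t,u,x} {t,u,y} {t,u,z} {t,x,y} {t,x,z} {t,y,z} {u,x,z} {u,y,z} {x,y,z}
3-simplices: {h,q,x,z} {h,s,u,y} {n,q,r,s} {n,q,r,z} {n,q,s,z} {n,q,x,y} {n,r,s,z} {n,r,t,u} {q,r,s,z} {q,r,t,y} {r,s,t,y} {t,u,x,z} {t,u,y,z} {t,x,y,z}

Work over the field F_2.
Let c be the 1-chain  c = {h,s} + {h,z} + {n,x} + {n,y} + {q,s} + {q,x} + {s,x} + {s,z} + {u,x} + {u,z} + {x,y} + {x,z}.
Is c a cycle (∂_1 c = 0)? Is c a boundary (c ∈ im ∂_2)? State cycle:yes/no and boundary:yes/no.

cycle:yes boundary:no

n_0=10 n_1=40 n_2=45 n_3=14  [Z2]
∂1: piv[hq,hs,hu,hx,hy,hz,nq,nr,nt] rk=9  ker:ns,nu,nx,ny,nz,qr,qs,qt,qx,qy,qz,rs,rt,ru,ry,rz,st,su,sx,sy,sz,tu,tx,ty,tz,ux,uy,uz,xy,xz,yz
∂2: piv[hqx,hqz,hsu,hsy,huy,hxz,nqr,nqs,nqx,nqy,nqz,nrs,nrt,nru,nrz,nsz,ntu,nxy,qrt,qry,qst,qty,rsy,sux,sxy,tux,tuy,tuz,txz,tyz] rk=30  ker:qrs,qrz,qsz,qxy,qxz,rst,rsz,rtu,rty,sty,suy,txy,uxz,uyz,xyz
∂3: piv[hqxz,hsuy,nqrs,nqrz,nqsz,nqxy,nrsz,nrtu,qrty,rsty,tuxz,tuyz,txyz] rk=13  ker:qrsz
∂1c = 0
c vs im∂2: residual ≠ 0 ⇒ not boundary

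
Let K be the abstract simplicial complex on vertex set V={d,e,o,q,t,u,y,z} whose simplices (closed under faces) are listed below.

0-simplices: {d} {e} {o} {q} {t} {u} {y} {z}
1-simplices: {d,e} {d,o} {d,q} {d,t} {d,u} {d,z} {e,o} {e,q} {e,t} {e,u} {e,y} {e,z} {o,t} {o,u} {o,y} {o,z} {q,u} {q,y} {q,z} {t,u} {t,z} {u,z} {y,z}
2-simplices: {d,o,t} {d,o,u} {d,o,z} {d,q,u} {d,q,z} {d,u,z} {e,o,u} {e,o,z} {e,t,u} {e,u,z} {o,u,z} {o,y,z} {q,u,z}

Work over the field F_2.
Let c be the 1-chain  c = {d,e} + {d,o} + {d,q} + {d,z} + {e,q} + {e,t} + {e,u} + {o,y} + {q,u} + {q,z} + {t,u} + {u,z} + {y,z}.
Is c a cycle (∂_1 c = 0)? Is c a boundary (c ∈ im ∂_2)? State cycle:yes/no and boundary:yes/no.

n_0=8 n_1=23 n_2=13  [Z2]
∂1: piv[de,do,dq,dt,du,dz,ey] rk=7  ker:eo,eq,et,eu,ez,ot,ou,oy,oz,qu,qy,qz,tu,tz,uz,yz
∂2: piv[dot,dou,doz,dqu,dqz,duz,eou,eoz,etu,oyz] rk=10  ker:euz,ouz,quz
∂1c = 0
c vs im∂2: residual ≠ 0 ⇒ not boundary

cycle:yes boundary:no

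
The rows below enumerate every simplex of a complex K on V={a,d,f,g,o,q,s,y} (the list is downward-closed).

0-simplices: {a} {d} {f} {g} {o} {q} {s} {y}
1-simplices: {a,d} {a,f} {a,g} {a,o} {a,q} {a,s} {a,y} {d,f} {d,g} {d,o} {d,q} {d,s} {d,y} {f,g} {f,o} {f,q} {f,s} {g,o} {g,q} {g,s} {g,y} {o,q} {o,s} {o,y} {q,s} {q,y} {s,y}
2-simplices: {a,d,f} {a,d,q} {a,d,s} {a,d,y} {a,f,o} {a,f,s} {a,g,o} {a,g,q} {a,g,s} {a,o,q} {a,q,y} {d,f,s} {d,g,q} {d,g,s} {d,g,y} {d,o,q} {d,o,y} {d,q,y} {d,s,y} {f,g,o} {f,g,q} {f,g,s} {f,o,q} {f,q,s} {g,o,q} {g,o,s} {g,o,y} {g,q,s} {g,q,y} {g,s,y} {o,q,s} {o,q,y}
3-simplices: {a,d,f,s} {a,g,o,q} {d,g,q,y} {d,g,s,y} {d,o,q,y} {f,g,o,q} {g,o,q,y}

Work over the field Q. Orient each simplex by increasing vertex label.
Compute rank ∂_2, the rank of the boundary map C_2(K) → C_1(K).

rank∂_2=20

n_0=8 n_1=27 n_2=32 n_3=7  [Q]
∂1: piv[ad,af,ag,ao,aq,as,ay] rk=7  ker:df,dg,do,dq,ds,dy,fg,fo,fq,fs,go,gq,gs,gy,oq,os,oy,qs,qy,sy
∂2: piv[adf,adq,ads,ady,afo,afs,ago,agq,ags,aoq,aqy,dgq,dgy,doq,doy,dsy,fgo,fgq,fqs,gos] rk=20  ker:dfs,dgs,dqy,fgs,foq,goq,goy,gqs,gqy,gsy,oqs,oqy
∂3: piv[adfs,agoq,dgqy,dgsy,doqy,fgoq,goqy] rk=7
rk∂_2=20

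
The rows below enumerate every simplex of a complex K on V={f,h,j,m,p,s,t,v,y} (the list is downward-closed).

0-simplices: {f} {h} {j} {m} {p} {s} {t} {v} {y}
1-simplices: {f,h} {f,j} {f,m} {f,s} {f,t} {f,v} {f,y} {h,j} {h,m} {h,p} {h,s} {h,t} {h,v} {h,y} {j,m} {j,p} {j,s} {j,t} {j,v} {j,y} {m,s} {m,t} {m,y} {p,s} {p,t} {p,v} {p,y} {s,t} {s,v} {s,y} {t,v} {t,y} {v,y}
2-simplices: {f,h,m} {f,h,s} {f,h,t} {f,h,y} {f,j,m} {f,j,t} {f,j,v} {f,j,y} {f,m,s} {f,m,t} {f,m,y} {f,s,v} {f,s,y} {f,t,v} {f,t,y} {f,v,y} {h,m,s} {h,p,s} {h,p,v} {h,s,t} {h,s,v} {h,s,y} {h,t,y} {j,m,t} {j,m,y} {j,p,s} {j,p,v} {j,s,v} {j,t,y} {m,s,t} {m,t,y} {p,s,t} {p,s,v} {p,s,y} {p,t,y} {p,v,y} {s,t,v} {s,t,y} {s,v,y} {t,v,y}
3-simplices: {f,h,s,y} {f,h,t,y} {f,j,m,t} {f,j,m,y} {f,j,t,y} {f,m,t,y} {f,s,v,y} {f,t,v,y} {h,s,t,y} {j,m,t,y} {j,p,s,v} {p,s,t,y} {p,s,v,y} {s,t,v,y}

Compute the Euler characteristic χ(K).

n_0=9 n_1=33 n_2=40 n_3=14
χ=+9−33+40−14=2

χ(K)=2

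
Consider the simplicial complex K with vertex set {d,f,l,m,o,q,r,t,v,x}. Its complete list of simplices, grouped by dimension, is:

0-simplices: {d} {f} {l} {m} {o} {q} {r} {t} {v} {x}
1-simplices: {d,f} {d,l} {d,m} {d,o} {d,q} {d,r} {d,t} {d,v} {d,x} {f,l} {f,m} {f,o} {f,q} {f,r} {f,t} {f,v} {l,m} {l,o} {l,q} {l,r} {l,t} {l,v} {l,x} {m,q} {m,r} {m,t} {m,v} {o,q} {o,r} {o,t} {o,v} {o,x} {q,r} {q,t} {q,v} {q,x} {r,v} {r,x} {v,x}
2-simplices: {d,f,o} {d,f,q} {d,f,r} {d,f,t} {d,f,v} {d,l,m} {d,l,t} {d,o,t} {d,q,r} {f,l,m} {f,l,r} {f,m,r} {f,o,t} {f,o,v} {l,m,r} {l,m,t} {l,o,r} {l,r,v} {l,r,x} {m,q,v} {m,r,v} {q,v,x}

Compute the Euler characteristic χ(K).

n_0=10 n_1=39 n_2=22
χ=+10−39+22=-7

χ(K)=-7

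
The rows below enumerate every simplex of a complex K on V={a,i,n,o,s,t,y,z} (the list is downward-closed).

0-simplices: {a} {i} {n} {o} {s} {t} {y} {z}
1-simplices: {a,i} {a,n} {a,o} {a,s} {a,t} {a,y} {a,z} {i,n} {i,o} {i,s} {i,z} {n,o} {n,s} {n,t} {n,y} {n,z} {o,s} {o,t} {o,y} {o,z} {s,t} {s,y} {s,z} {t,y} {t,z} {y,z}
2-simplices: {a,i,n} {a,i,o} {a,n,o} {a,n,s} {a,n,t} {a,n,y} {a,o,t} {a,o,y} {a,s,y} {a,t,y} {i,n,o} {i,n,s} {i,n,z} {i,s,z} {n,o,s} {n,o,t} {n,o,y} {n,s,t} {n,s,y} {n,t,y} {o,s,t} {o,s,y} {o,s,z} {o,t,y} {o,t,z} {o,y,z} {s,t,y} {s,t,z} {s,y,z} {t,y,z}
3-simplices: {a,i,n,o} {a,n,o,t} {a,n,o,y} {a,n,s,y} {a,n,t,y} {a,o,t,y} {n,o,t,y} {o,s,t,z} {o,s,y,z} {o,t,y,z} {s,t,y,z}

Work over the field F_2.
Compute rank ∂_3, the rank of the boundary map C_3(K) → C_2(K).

n_0=8 n_1=26 n_2=30 n_3=11  [Z2]
∂1: piv[ai,an,ao,as,at,ay,az] rk=7  ker:in,io,is,iz,no,ns,nt,ny,nz,os,ot,oy,oz,st,sy,sz,ty,tz,yz
∂2: piv[ain,aio,ano,ans,ant,any,aot,aoy,asy,aty,ins,inz,isz,nos,nst,osz,otz,oyz] rk=18  ker:ino,not,noy,nsy,nty,ost,osy,oty,sty,stz,syz,tyz
∂3: piv[aino,anot,anoy,ansy,anty,aoty,ostz,osyz,otyz,styz] rk=10  ker:noty
rk∂_3=10

rank∂_3=10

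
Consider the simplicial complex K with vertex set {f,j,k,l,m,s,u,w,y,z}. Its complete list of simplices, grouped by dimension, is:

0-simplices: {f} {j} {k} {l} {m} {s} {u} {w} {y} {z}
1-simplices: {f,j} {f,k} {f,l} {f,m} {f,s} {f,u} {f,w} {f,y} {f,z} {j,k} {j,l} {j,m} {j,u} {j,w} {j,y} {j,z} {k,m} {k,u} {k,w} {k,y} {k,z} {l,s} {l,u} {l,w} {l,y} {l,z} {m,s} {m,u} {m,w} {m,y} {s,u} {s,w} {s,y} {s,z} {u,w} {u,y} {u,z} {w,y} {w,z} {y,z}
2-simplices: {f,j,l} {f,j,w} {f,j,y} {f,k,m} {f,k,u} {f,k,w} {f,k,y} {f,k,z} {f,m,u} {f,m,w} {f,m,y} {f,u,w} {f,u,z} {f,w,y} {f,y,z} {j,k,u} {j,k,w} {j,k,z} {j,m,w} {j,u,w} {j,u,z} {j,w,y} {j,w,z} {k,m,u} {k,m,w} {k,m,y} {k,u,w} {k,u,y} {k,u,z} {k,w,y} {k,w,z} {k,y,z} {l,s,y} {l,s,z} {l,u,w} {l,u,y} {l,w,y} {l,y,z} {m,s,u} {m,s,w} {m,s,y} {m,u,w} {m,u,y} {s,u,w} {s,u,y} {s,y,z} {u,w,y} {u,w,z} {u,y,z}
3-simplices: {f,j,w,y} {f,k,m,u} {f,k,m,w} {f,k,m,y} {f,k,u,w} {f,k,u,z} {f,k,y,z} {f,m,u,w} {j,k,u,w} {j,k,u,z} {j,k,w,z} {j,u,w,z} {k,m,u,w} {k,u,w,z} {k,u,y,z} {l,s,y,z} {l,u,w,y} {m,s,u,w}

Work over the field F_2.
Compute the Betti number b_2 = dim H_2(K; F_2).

n_0=10 n_1=40 n_2=49 n_3=18  [Z2]
∂1: piv[fj,fk,fl,fm,fs,fu,fw,fy,fz] rk=9  ker:jk,jl,jm,ju,jw,jy,jz,km,ku,kw,ky,kz,ls,lu,lw,ly,lz,ms,mu,mw,my,su,sw,sy,sz,uw,uy,uz,wy,wz,yz
∂2: piv[fjl,fjw,fjy,fkm,fku,fkw,fky,fkz,fmu,fmw,fmy,fuw,fuz,fwy,fyz,jku,jkw,jkz,jmw,jwz,kuy,lsy,lsz,luw,luy,lyz,msu,msw,msy] rk=29  ker:juw,juz,jwy,kmu,kmw,kmy,kuw,kuz,kwy,kwz,kyz,lwy,muw,muy,suw,suy,syz,uwy,uwz,uyz
∂3: piv[fjwy,fkmu,fkmw,fkmy,fkuw,fkuz,fkyz,fmuw,jkuw,jkuz,jkwz,juwz,kuyz,lsyz,luwy,msuw] rk=16  ker:kmuw,kuwz
b_2=(49−29)−16=4

b_2=4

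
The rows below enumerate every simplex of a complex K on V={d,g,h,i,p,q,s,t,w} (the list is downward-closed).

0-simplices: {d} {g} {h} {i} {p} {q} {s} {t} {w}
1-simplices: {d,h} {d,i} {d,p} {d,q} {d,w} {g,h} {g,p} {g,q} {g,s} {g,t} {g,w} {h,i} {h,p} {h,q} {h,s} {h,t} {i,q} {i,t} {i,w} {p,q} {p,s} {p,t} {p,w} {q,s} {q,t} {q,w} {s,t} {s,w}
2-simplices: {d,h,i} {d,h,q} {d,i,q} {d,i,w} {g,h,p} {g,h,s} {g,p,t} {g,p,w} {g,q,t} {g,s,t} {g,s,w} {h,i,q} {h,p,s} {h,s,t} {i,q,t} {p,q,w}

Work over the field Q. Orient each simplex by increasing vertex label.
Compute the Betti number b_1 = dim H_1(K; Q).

n_0=9 n_1=28 n_2=16  [Q]
∂1: piv[dh,di,dp,dq,dw,gh,gs,gt] rk=8  ker:gp,gq,gw,hi,hp,hq,hs,ht,iq,it,iw,pq,ps,pt,pw,qs,qt,qw,st,sw
∂2: piv[dhi,dhq,diq,diw,ghp,ghs,gpt,gpw,gqt,gst,gsw,hps,hst,iqt,pqw] rk=15  ker:hiq
b_1=(28−8)−15=5

b_1=5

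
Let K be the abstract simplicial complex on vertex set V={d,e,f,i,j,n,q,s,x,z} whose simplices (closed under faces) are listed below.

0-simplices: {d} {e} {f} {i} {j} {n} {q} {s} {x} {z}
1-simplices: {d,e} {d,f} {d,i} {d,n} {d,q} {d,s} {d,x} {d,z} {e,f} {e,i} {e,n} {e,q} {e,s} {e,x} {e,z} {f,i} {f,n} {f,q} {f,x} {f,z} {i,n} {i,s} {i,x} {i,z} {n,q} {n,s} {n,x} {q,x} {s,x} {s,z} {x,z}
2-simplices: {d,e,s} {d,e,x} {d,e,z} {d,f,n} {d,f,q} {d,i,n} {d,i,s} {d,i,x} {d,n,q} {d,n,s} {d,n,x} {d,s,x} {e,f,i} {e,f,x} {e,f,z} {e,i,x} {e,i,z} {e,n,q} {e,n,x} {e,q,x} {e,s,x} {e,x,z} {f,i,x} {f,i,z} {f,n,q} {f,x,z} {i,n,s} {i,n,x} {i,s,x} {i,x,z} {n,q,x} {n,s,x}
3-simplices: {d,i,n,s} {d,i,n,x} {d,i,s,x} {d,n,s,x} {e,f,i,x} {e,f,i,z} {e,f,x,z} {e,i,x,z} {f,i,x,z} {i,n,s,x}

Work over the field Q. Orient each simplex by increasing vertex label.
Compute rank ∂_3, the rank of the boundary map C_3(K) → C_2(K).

rank∂_3=8

n_0=10 n_1=31 n_2=32 n_3=10  [Q]
∂1: piv[de,df,di,dn,dq,ds,dx,dz] rk=8  ker:ef,ei,en,eq,es,ex,ez,fi,fn,fq,fx,fz,in,is,ix,iz,nq,ns,nx,qx,sx,sz,xz
∂2: piv[des,dex,dez,dfn,dfq,din,dis,dix,dnq,dns,dnx,dsx,efi,efx,efz,eix,eiz,enq,enx,eqx,exz] rk=21  ker:esx,fix,fiz,fnq,fxz,ins,inx,isx,ixz,nqx,nsx
∂3: piv[dins,dinx,disx,dnsx,efix,efiz,efxz,eixz] rk=8  ker:fixz,insx
rk∂_3=8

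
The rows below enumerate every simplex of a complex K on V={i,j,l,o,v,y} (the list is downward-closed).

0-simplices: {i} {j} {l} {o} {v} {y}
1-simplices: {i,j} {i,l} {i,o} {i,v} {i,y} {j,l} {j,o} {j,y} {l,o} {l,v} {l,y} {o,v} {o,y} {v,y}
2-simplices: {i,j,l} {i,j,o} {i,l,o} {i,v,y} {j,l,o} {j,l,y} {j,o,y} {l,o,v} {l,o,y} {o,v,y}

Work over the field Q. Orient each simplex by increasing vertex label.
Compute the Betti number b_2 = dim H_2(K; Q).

n_0=6 n_1=14 n_2=10  [Q]
∂1: piv[ij,il,io,iv,iy] rk=5  ker:jl,jo,jy,lo,lv,ly,ov,oy,vy
∂2: piv[ijl,ijo,ilo,ivy,jly,joy,lov,ovy] rk=8  ker:jlo,loy
b_2=(10−8)−0=2

b_2=2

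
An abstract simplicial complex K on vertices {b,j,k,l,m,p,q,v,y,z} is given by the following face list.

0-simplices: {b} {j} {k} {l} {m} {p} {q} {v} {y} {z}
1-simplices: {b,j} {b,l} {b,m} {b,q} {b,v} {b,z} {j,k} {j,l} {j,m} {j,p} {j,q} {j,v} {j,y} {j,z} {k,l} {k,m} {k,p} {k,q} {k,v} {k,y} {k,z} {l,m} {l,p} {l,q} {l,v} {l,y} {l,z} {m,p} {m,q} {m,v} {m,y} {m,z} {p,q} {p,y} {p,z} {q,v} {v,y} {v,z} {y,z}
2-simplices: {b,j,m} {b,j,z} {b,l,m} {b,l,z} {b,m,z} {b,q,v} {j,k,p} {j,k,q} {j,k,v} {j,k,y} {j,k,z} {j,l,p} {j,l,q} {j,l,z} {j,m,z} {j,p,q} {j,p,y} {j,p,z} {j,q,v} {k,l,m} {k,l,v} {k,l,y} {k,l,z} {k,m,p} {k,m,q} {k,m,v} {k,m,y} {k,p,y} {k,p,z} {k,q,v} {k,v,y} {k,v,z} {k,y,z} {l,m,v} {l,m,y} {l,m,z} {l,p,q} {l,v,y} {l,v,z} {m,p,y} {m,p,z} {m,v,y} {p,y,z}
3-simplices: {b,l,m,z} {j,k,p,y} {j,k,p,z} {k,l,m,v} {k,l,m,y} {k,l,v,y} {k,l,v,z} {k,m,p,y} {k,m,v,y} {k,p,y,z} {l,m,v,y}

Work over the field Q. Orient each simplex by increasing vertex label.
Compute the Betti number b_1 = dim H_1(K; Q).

n_0=10 n_1=39 n_2=43 n_3=11  [Q]
∂1: piv[bj,bl,bm,bq,bv,bz,jk,jp,jy] rk=9  ker:jl,jm,jq,jv,jz,kl,km,kp,kq,kv,ky,kz,lm,lp,lq,lv,ly,lz,mp,mq,mv,my,mz,pq,py,pz,qv,vy,vz,yz
∂2: piv[bjm,bjz,blm,blz,bmz,bqv,jkp,jkq,jkv,jky,jkz,jlp,jlq,jlz,jpq,jpy,jpz,jqv,klm,klv,kly,klz,kmp,kmq,kmv,kmy,kvy,kvz,kyz] rk=29  ker:jmz,kpy,kpz,kqv,lmv,lmy,lmz,lpq,lvy,lvz,mpy,mpz,mvy,pyz
∂3: piv[blmz,jkpy,jkpz,klmv,klmy,klvy,klvz,kmpy,kmvy,kpyz] rk=10  ker:lmvy
b_1=(39−9)−29=1

b_1=1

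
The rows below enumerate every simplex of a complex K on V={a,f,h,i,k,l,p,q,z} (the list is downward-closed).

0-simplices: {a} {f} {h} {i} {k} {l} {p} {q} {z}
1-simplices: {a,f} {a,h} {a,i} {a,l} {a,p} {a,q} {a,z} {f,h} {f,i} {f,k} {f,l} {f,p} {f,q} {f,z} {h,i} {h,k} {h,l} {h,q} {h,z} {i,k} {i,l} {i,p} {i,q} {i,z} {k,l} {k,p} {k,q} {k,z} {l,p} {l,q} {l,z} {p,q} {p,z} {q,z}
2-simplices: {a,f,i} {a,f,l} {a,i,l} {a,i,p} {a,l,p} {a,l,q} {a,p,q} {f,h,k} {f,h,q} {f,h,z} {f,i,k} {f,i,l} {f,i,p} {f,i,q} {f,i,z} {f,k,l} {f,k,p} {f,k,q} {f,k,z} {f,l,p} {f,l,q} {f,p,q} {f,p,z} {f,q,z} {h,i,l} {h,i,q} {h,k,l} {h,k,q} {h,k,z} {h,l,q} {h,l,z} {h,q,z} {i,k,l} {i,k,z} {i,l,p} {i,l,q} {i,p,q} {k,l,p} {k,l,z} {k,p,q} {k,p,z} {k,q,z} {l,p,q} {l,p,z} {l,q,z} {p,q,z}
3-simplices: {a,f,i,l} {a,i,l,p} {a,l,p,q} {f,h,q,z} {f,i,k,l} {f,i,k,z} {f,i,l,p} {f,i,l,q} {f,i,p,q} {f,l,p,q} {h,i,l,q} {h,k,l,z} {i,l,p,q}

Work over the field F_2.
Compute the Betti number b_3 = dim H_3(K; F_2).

b_3=1

n_0=9 n_1=34 n_2=46 n_3=13  [Z2]
∂1: piv[af,ah,ai,al,ap,aq,az,fk] rk=8  ker:fh,fi,fl,fp,fq,fz,hi,hk,hl,hq,hz,ik,il,ip,iq,iz,kl,kp,kq,kz,lp,lq,lz,pq,pz,qz
∂2: piv[afi,afl,ail,aip,alp,alq,apq,fhk,fhq,fhz,fik,fip,fiq,fiz,fkl,fkp,fkq,fkz,flq,fpz,fqz,hil,hiq,hlz] rk=24  ker:fil,flp,fpq,hkl,hkq,hkz,hlq,hqz,ikl,ikz,ilp,ilq,ipq,klp,klz,kpq,kpz,kqz,lpq,lpz,lqz,pqz
∂3: piv[afil,ailp,alpq,fhqz,fikl,fikz,filp,filq,fipq,flpq,hilq,hklz] rk=12  ker:ilpq
b_3=(13−12)−0=1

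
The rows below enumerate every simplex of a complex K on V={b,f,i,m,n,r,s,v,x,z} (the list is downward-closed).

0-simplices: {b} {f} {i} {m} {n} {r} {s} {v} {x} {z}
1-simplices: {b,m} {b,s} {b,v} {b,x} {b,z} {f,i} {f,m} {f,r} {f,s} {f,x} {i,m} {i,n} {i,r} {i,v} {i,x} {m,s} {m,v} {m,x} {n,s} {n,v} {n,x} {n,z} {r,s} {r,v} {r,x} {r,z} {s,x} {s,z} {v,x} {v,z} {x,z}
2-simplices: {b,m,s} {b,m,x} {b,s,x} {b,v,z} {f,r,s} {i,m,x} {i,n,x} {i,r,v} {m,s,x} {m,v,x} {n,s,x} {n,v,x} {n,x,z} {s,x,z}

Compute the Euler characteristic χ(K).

n_0=10 n_1=31 n_2=14
χ=+10−31+14=-7

χ(K)=-7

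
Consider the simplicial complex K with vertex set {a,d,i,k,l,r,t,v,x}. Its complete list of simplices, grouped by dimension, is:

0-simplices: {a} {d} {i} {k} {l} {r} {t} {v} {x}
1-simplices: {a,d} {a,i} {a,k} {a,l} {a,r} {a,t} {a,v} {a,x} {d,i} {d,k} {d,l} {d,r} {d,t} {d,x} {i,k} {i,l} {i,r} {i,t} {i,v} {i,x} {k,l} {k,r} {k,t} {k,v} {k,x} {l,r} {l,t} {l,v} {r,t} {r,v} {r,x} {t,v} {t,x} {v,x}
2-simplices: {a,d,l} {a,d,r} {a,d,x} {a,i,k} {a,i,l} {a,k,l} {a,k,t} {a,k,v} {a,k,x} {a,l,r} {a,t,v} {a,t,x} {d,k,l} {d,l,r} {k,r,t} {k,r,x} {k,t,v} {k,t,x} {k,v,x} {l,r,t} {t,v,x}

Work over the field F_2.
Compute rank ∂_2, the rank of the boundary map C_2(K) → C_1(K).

rank∂_2=17

n_0=9 n_1=34 n_2=21  [Z2]
∂1: piv[ad,ai,ak,al,ar,at,av,ax] rk=8  ker:di,dk,dl,dr,dt,dx,ik,il,ir,it,iv,ix,kl,kr,kt,kv,kx,lr,lt,lv,rt,rv,rx,tv,tx,vx
∂2: piv[adl,adr,adx,aik,ail,akl,akt,akv,akx,alr,atv,atx,dkl,krt,krx,kvx,lrt] rk=17  ker:dlr,ktv,ktx,tvx
rk∂_2=17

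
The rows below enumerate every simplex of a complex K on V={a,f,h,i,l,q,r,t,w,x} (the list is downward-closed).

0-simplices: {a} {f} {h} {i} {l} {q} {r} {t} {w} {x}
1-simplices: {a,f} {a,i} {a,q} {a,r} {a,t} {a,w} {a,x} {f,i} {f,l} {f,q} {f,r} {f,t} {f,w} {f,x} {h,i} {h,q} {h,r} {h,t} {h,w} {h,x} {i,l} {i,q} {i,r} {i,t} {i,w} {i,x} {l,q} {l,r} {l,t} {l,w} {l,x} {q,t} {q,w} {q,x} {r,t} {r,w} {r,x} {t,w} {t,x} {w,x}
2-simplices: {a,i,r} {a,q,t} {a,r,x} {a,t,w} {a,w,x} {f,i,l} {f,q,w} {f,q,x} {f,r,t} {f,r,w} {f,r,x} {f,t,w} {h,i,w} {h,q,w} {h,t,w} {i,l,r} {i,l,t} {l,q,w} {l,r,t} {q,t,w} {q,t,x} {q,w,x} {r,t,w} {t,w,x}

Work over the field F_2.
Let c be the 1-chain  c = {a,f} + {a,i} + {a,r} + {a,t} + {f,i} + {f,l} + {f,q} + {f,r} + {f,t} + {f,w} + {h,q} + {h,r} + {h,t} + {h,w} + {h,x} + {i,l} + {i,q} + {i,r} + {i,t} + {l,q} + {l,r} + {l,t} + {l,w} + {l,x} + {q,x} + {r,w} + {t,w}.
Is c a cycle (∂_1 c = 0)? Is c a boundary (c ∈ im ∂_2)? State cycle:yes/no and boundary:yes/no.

n_0=10 n_1=40 n_2=24  [Z2]
∂1: piv[af,ai,aq,ar,at,aw,ax,fl,hi] rk=9  ker:fi,fq,fr,ft,fw,fx,hq,hr,ht,hw,hx,il,iq,ir,it,iw,ix,lq,lr,lt,lw,lx,qt,qw,qx,rt,rw,rx,tw,tx,wx
∂2: piv[air,aqt,arx,atw,awx,fil,fqw,fqx,frt,frw,frx,ftw,hiw,hqw,htw,ilr,ilt,lqw,lrt,qtw,qtx,qwx] rk=22  ker:rtw,twx
∂1c = {f} + {h} + {l} + {q} + {w} + {x}

cycle:no boundary:no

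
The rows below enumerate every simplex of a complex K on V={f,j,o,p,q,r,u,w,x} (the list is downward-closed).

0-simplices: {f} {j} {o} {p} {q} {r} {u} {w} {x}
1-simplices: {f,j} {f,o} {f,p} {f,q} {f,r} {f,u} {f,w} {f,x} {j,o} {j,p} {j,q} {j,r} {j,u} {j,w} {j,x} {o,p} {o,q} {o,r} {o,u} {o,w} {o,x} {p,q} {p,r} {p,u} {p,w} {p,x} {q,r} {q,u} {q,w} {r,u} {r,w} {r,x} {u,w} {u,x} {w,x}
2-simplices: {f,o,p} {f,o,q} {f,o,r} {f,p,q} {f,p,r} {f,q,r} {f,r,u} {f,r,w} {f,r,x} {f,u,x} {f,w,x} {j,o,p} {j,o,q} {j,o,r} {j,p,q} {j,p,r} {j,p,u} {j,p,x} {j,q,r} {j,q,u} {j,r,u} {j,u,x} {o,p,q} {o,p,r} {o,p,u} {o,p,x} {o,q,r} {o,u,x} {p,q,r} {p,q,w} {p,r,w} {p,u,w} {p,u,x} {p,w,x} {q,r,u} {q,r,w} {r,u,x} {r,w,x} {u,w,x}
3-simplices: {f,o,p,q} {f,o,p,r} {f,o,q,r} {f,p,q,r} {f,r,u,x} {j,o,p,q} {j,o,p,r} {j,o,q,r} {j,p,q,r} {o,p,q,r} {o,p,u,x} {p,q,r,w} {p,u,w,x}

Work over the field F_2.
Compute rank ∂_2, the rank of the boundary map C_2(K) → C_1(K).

n_0=9 n_1=35 n_2=39 n_3=13  [Z2]
∂1: piv[fj,fo,fp,fq,fr,fu,fw,fx] rk=8  ker:jo,jp,jq,jr,ju,jw,jx,op,oq,or,ou,ow,ox,pq,pr,pu,pw,px,qr,qu,qw,ru,rw,rx,uw,ux,wx
∂2: piv[fop,foq,for,fpq,fpr,fqr,fru,frw,frx,fux,fwx,jop,joq,jor,jpu,jpx,jqu,jru,jux,opu,opx,pqw,prw,puw] rk=24  ker:jpq,jpr,jqr,opq,opr,oqr,oux,pqr,pux,pwx,qru,qrw,rux,rwx,uwx
∂3: piv[fopq,fopr,foqr,fpqr,frux,jopq,jopr,joqr,opux,pqrw,puwx] rk=11  ker:jpqr,opqr
rk∂_2=24

rank∂_2=24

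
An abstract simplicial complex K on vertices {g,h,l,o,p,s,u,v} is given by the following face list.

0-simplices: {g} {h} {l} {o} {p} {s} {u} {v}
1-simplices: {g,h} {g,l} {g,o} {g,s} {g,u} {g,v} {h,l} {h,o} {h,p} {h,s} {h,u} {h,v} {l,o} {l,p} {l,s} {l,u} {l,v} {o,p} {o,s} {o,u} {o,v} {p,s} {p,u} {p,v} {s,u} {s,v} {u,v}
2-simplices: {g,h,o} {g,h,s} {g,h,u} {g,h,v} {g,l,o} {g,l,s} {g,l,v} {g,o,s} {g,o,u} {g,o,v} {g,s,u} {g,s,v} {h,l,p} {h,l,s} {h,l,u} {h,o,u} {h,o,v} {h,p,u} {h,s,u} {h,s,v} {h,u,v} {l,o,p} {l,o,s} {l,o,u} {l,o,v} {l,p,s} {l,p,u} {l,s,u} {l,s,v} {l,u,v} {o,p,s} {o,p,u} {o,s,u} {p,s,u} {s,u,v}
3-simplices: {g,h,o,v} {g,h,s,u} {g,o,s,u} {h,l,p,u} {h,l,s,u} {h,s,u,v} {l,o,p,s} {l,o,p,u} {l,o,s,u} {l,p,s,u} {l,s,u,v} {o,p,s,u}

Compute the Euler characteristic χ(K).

χ(K)=4

n_0=8 n_1=27 n_2=35 n_3=12
χ=+8−27+35−12=4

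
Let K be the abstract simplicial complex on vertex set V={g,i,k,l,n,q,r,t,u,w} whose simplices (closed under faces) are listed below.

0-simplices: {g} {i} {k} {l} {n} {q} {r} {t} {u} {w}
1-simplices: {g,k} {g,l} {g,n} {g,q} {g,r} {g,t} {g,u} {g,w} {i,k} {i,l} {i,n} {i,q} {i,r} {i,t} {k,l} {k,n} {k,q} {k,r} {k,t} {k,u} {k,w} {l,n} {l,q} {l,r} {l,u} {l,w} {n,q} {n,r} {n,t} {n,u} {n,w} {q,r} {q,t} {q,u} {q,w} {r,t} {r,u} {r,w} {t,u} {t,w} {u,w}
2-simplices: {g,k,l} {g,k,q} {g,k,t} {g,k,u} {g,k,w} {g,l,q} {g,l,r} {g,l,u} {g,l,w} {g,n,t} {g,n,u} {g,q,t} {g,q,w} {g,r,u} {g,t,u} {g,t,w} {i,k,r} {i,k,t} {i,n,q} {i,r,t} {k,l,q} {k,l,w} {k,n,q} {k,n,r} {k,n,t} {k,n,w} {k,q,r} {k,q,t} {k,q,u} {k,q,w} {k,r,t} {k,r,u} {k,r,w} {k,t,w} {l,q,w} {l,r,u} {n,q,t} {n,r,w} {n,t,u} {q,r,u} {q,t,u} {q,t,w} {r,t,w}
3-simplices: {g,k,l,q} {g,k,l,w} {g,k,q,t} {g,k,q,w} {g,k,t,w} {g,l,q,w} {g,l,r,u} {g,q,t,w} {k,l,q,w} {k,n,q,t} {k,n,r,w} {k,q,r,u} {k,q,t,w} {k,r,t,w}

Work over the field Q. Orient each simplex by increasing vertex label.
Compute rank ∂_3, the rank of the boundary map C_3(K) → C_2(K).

rank∂_3=12

n_0=10 n_1=41 n_2=43 n_3=14  [Q]
∂1: piv[gk,gl,gn,gq,gr,gt,gu,gw,ik] rk=9  ker:il,in,iq,ir,it,kl,kn,kq,kr,kt,ku,kw,ln,lq,lr,lu,lw,nq,nr,nt,nu,nw,qr,qt,qu,qw,rt,ru,rw,tu,tw,uw
∂2: piv[gkl,gkq,gkt,gku,gkw,glq,glr,glu,glw,gnt,gnu,gqt,gqw,gru,gtu,gtw,ikr,ikt,inq,irt,knq,knr,knt,knw,kqr,kqu,kru,krw] rk=28  ker:klq,klw,kqt,kqw,krt,ktw,lqw,lru,nqt,nrw,ntu,qru,qtu,qtw,rtw
∂3: piv[gklq,gklw,gkqt,gkqw,gktw,glqw,glru,gqtw,knqt,knrw,kqru,krtw] rk=12  ker:klqw,kqtw
rk∂_3=12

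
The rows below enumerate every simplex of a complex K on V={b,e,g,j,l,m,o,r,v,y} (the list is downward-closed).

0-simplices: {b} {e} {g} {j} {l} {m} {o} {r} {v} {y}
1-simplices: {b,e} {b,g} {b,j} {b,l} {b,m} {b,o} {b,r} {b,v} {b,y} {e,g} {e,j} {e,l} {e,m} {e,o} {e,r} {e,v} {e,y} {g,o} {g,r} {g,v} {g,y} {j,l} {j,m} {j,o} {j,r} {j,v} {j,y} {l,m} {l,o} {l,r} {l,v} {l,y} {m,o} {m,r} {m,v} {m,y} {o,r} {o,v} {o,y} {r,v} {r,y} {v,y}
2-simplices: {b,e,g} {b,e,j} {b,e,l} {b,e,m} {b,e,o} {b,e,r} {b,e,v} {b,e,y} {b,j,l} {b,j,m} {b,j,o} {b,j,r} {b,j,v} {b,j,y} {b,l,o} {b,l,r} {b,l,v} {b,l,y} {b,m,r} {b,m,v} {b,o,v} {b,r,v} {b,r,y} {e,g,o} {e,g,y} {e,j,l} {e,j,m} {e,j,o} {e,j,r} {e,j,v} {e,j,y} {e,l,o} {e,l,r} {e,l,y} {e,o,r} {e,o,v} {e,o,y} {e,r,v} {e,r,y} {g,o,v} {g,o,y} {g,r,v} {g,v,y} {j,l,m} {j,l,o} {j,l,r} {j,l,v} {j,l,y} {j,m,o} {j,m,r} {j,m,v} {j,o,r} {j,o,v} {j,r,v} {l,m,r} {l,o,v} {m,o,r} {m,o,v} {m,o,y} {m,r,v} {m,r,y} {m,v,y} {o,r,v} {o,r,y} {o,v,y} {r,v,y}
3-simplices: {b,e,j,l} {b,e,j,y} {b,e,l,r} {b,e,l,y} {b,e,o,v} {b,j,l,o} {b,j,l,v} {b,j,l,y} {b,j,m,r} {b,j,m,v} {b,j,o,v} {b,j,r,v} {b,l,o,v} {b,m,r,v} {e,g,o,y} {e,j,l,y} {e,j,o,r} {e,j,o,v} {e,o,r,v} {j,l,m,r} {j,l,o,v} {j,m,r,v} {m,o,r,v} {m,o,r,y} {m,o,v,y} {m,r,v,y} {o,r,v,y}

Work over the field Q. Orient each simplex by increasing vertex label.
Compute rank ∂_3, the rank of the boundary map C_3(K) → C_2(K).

n_0=10 n_1=42 n_2=66 n_3=27  [Q]
∂1: piv[be,bg,bj,bl,bm,bo,br,bv,by] rk=9  ker:eg,ej,el,em,eo,er,ev,ey,go,gr,gv,gy,jl,jm,jo,jr,jv,jy,lm,lo,lr,lv,ly,mo,mr,mv,my,or,ov,oy,rv,ry,vy
∂2: piv[beg,bej,bel,bem,beo,ber,bev,bey,bjl,bjm,bjo,bjr,bjv,bjy,blo,blr,blv,bly,bmr,bmv,bov,brv,bry,ego,egy,eor,eoy,gov,grv,gvy,jlm,jmo,moy] rk=33  ker:ejl,ejm,ejo,ejr,ejv,ejy,elo,elr,ely,eov,erv,ery,goy,jlo,jlr,jlv,jly,jmr,jmv,jor,jov,jrv,lmr,lov,mor,mov,mrv,mry,mvy,orv,ory,ovy,rvy
∂3: piv[bejl,bejy,belr,bely,beov,bjlo,bjlv,bjly,bjmr,bjmv,bjov,bjrv,blov,bmrv,egoy,ejor,ejov,eorv,jlmr,morv,mory,movy,mrvy] rk=23  ker:ejly,jlov,jmrv,orvy
rk∂_3=23

rank∂_3=23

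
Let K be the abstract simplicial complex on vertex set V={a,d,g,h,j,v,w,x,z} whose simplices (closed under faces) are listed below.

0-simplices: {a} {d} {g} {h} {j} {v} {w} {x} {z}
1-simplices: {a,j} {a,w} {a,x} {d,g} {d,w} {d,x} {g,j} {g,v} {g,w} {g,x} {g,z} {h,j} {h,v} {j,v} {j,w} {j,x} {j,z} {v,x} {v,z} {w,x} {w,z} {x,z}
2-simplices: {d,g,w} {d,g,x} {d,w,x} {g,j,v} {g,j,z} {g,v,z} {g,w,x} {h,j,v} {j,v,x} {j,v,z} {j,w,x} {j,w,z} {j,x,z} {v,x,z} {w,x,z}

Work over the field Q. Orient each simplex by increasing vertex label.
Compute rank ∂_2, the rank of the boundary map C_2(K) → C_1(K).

n_0=9 n_1=22 n_2=15  [Q]
∂1: piv[aj,aw,ax,dg,dw,gv,gz,hj] rk=8  ker:dx,gj,gw,gx,hv,jv,jw,jx,jz,vx,vz,wx,wz,xz
∂2: piv[dgw,dgx,dwx,gjv,gjz,gvz,hjv,jvx,jwx,jwz,jxz] rk=11  ker:gwx,jvz,vxz,wxz
rk∂_2=11

rank∂_2=11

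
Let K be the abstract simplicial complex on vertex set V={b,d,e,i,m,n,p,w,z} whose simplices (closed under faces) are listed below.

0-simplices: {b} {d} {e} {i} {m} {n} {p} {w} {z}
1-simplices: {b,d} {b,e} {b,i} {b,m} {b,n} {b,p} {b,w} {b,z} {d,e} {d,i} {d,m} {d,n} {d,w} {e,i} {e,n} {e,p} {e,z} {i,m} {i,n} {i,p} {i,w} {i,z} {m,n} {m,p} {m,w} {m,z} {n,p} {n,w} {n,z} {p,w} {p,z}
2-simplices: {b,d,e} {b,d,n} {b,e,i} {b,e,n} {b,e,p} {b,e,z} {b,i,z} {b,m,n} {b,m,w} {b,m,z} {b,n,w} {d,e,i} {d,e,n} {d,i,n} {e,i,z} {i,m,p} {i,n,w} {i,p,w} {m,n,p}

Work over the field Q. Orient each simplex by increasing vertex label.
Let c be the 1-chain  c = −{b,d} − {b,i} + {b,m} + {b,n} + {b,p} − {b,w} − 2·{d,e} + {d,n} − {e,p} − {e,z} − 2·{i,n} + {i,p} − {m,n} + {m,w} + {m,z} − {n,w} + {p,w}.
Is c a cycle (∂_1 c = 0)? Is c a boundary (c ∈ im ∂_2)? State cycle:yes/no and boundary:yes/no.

cycle:yes boundary:yes

n_0=9 n_1=31 n_2=19  [Q]
∂1: piv[bd,be,bi,bm,bn,bp,bw,bz] rk=8  ker:de,di,dm,dn,dw,ei,en,ep,ez,im,in,ip,iw,iz,mn,mp,mw,mz,np,nw,nz,pw,pz
∂2: piv[bde,bdn,bei,ben,bep,bez,biz,bmn,bmw,bmz,bnw,dei,din,imp,inw,ipw,mnp] rk=17  ker:den,eiz
∂1c = 0
c vs im∂2: reduces to 0 ⇒ boundary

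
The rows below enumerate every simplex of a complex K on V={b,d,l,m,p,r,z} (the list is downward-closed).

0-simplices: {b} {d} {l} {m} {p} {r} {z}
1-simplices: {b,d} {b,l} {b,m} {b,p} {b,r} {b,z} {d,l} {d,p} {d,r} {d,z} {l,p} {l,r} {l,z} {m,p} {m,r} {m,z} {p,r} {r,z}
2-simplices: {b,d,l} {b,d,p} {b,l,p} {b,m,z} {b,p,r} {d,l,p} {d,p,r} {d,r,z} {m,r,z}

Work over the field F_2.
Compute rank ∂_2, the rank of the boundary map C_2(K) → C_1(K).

n_0=7 n_1=18 n_2=9  [Z2]
∂1: piv[bd,bl,bm,bp,br,bz] rk=6  ker:dl,dp,dr,dz,lp,lr,lz,mp,mr,mz,pr,rz
∂2: piv[bdl,bdp,blp,bmz,bpr,dpr,drz,mrz] rk=8  ker:dlp
rk∂_2=8

rank∂_2=8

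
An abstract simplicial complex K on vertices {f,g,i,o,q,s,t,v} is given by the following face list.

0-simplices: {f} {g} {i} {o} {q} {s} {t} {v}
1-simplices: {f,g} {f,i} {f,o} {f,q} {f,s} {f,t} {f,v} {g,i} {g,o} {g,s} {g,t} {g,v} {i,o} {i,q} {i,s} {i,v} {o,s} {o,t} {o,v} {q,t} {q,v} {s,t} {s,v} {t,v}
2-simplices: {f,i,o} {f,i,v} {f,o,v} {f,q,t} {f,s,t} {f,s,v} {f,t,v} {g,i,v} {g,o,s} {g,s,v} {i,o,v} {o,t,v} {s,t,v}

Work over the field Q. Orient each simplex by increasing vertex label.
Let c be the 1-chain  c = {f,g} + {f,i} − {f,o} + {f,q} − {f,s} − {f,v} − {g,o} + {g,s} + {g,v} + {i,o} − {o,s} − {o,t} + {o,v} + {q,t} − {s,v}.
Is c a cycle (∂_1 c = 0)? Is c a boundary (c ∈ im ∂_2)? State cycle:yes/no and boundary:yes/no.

cycle:yes boundary:no

n_0=8 n_1=24 n_2=13  [Q]
∂1: piv[fg,fi,fo,fq,fs,ft,fv] rk=7  ker:gi,go,gs,gt,gv,io,iq,is,iv,os,ot,ov,qt,qv,st,sv,tv
∂2: piv[fio,fiv,fov,fqt,fst,fsv,ftv,giv,gos,gsv,otv] rk=11  ker:iov,stv
∂1c = 0
c vs im∂2: residual ≠ 0 ⇒ not boundary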